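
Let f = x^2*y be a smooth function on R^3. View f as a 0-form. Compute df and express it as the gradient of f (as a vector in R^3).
df = (2*x*y) dx + (x^2) dy + (0) dz; grad f = (2*x*y, x^2, 0)

For a 0-form f, d f = (∂f/∂x) dx + (∂f/∂y) dy + (∂f/∂z) dz. The components of the vector representation are exactly the entries of grad f in Cartesian coordinates:
  ∂f/∂x = 2*x*y
  ∂f/∂y = x^2
  ∂f/∂z = 0.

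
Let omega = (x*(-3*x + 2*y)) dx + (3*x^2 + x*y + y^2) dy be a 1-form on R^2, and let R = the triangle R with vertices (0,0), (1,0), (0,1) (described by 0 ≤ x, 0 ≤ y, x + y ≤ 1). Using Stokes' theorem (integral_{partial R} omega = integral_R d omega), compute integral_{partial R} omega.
integral_(partial R) omega = 5/6

Stokes: integral_partial_R omega = integral_R d omega with d omega = (∂Q/∂x - ∂P/∂y) dx ∧ dy.
  ∂Q/∂x = 6*x + y
  ∂P/∂y = 2*x
  integrand = ∂Q/∂x - ∂P/∂y = 4*x + y.
Integrating over R: integral_0^1 integral_0^{1-x} (4*x + y) dy dx = 5/6.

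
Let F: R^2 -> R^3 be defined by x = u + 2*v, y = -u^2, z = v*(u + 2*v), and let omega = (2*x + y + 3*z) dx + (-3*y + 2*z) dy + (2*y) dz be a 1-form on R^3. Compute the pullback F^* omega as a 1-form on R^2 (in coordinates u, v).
F^* omega = (-6*u^3 - 6*u^2*v - u^2 - 8*u*v^2 + 3*u*v + 2*u + 6*v^2 + 4*v) du + (-2*u^3 - 8*u^2*v - 2*u^2 + 6*u*v + 4*u + 12*v^2 + 8*v) dv

Using F^*(f dg) = (f ∘ F) d(g ∘ F), substitute each coordinate x_i by F_i(u, v) in f_i, and replace dx_i by d F_i = (∂F_i/∂u) du + (∂F_i/∂v) dv.
  For the x component: f_1(F) = -u^2 + 3*u*v + 2*u + 6*v^2 + 4*v; d F_1 = (1) du + (2) dv
  For the y component: f_2(F) = 3*u^2 + 2*u*v + 4*v^2; d F_2 = (-2*u) du + (0) dv
  For the z component: f_3(F) = -2*u^2; d F_3 = (v) du + (u + 4*v) dv
Combining and collecting du, dv coefficients:
  coeff of du: -6*u^3 - 6*u^2*v - u^2 - 8*u*v^2 + 3*u*v + 2*u + 6*v^2 + 4*v
  coeff of dv: -2*u^3 - 8*u^2*v - 2*u^2 + 6*u*v + 4*u + 12*v^2 + 8*v
F^* omega = (-6*u^3 - 6*u^2*v - u^2 - 8*u*v^2 + 3*u*v + 2*u + 6*v^2 + 4*v) du + (-2*u^3 - 8*u^2*v - 2*u^2 + 6*u*v + 4*u + 12*v^2 + 8*v) dv.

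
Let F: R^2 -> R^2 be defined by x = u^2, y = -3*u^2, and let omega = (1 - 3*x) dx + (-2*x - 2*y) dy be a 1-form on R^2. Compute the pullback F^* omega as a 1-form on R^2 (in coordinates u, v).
F^* omega = (-30*u^3 + 2*u) du

Using F^*(f dg) = (f ∘ F) d(g ∘ F), substitute each coordinate x_i by F_i(u, v) in f_i, and replace dx_i by d F_i = (∂F_i/∂u) du + (∂F_i/∂v) dv.
  For the x component: f_1(F) = 1 - 3*u^2; d F_1 = (2*u) du + (0) dv
  For the y component: f_2(F) = 4*u^2; d F_2 = (-6*u) du + (0) dv
Combining and collecting du, dv coefficients:
  coeff of du: -30*u^3 + 2*u
  coeff of dv: 0
F^* omega = (-30*u^3 + 2*u) du.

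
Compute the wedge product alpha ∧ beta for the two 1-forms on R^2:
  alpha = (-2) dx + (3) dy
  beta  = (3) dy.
alpha ∧ beta = (-6) dx ∧ dy

Distribute the wedge, using dx_i ∧ dx_j = -dx_j ∧ dx_i and dx_i ∧ dx_i = 0. For each pair (i, j) with i < j, the coefficient of dx_i ∧ dx_j in alpha ∧ beta is (alpha_i * beta_j - alpha_j * beta_i). Collecting: alpha ∧ beta = (-6) dx ∧ dy.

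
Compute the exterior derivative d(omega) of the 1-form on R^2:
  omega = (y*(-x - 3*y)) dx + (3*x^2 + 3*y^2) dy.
d(omega) = (7*x + 6*y) dx ∧ dy

For a 1-form omega = sum_i f_i dx_i, the exterior derivative is
  d(omega) = sum_{i < j} (∂f_j/∂x_i - ∂f_i/∂x_j) dx_i ∧ dx_j.
  coefficient of dx ∧ dy: ∂f_2/∂x - ∂f_1/∂y = ∂(3*x^2 + 3*y^2)/∂x - ∂(y*(-x - 3*y))/∂y = 7*x + 6*y
Assembling: d(omega) = (7*x + 6*y) dx ∧ dy.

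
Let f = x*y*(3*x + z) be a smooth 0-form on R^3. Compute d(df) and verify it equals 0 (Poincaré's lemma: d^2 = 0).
d(df) = 0

Step 1: df = sum_i (∂f/∂x_i) dx_i = (y*(6*x + z)) dx + (x*(3*x + z)) dy + (x*y) dz.
Step 2: Apply d again. Using the 1-form formula, the coefficient of dx ∧ dy in d(df) is ∂^2 f/∂x ∂y - ∂^2 f/∂y ∂x = (6*x + z) - (6*x + z) = 0 (equality of mixed partials for smooth f).
Similarly for dx ∧ dz and dy ∧ dz — all coefficients vanish. So d(df) = 0.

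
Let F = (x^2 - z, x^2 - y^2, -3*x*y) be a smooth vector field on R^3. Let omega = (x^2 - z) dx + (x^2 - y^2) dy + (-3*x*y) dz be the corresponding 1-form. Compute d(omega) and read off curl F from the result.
d(omega) = (-3*x) dy ∧ dz + (3*y - 1) dz ∧ dx + (2*x) dx ∧ dy; curl F = (-3*x, 3*y - 1, 2*x)

d omega = sum_{i<j} (∂f_j/∂x_i - ∂f_i/∂x_j) dx_i ∧ dx_j. Under the identification (dy ∧ dz, dz ∧ dx, dx ∧ dy) ↔ (e_x, e_y, e_z), the coefficients are exactly the components of curl F. Compute:
  ∂R/∂y - ∂Q/∂z = (-3*x) - (0) = -3*x
  ∂P/∂z - ∂R/∂x = (-1) - (-3*y) = 3*y - 1
  ∂Q/∂x - ∂P/∂y = (2*x) - (0) = 2*x.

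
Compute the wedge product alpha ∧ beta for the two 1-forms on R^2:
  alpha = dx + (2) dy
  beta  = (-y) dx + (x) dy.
alpha ∧ beta = (x + 2*y) dx ∧ dy

Distribute the wedge, using dx_i ∧ dx_j = -dx_j ∧ dx_i and dx_i ∧ dx_i = 0. For each pair (i, j) with i < j, the coefficient of dx_i ∧ dx_j in alpha ∧ beta is (alpha_i * beta_j - alpha_j * beta_i). Collecting: alpha ∧ beta = (x + 2*y) dx ∧ dy.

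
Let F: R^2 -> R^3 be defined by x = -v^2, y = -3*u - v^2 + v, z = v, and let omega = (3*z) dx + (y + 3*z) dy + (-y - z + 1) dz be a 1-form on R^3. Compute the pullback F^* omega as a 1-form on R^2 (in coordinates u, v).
F^* omega = (9*u + 3*v^2 - 12*v) du + (6*u*v + 2*v^3 - 14*v^2 + 2*v + 1) dv

Using F^*(f dg) = (f ∘ F) d(g ∘ F), substitute each coordinate x_i by F_i(u, v) in f_i, and replace dx_i by d F_i = (∂F_i/∂u) du + (∂F_i/∂v) dv.
  For the x component: f_1(F) = 3*v; d F_1 = (0) du + (-2*v) dv
  For the y component: f_2(F) = -3*u - v^2 + 4*v; d F_2 = (-3) du + (1 - 2*v) dv
  For the z component: f_3(F) = 3*u + v^2 - 2*v + 1; d F_3 = (0) du + (1) dv
Combining and collecting du, dv coefficients:
  coeff of du: 9*u + 3*v^2 - 12*v
  coeff of dv: 6*u*v + 2*v^3 - 14*v^2 + 2*v + 1
F^* omega = (9*u + 3*v^2 - 12*v) du + (6*u*v + 2*v^3 - 14*v^2 + 2*v + 1) dv.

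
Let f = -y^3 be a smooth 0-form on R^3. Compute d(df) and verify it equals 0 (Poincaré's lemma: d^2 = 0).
d(df) = 0

Step 1: df = sum_i (∂f/∂x_i) dx_i = (0) dx + (-3*y^2) dy + (0) dz.
Step 2: Apply d again. Using the 1-form formula, the coefficient of dx ∧ dy in d(df) is ∂^2 f/∂x ∂y - ∂^2 f/∂y ∂x = (0) - (0) = 0 (equality of mixed partials for smooth f).
Similarly for dx ∧ dz and dy ∧ dz — all coefficients vanish. So d(df) = 0.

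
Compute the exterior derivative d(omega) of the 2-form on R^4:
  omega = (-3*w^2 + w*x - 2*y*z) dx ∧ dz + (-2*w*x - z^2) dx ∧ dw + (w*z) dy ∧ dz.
d(omega) = (2*z) dx ∧ dy ∧ dz + (-6*w + x + 2*z) dx ∧ dz ∧ dw + (z) dy ∧ dz ∧ dw

For a 2-form omega = sum_{i<j} g_{ij} dx_i ∧ dx_j, the exterior derivative is
  d(omega) = sum_{i<j} d(g_{ij}) ∧ dx_i ∧ dx_j = sum_{i<j, k} (∂g_{ij}/∂x_k) dx_k ∧ dx_i ∧ dx_j.
Expand each term, using dx_k ∧ dx_i ∧ dx_j = sgn(permutation) dx_{(a)} ∧ dx_{(b)} ∧ dx_{(c)} with (a < b < c) sorted:
  d(-3*w^2 + w*x - 2*y*z) includes (∂/∂y)(-3*w^2 + w*x - 2*y*z) dy = (-2*z) dy, which multiplied by dx ∧ dz gives (2*z) dx ∧ dy ∧ dz
  d(-3*w^2 + w*x - 2*y*z) includes (∂/∂w)(-3*w^2 + w*x - 2*y*z) dw = (-6*w + x) dw, which multiplied by dx ∧ dz gives (-6*w + x) dx ∧ dz ∧ dw
  d(-2*w*x - z^2) includes (∂/∂z)(-2*w*x - z^2) dz = (-2*z) dz, which multiplied by dx ∧ dw gives (2*z) dx ∧ dz ∧ dw
  d(w*z) includes (∂/∂w)(w*z) dw = (z) dw, which multiplied by dy ∧ dz gives (z) dy ∧ dz ∧ dw
Collecting like 3-forms: d(omega) = (2*z) dx ∧ dy ∧ dz + (-6*w + x + 2*z) dx ∧ dz ∧ dw + (z) dy ∧ dz ∧ dw.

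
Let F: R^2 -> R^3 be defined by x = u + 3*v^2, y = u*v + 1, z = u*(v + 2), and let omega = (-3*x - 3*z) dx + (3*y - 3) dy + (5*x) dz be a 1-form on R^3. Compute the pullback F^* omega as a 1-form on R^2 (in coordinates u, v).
F^* omega = (3*u*v^2 + 2*u*v + u + 15*v^3 + 21*v^2) du + (3*u^2*v + 5*u^2 - 3*u*v^2 - 54*u*v - 54*v^3) dv

Using F^*(f dg) = (f ∘ F) d(g ∘ F), substitute each coordinate x_i by F_i(u, v) in f_i, and replace dx_i by d F_i = (∂F_i/∂u) du + (∂F_i/∂v) dv.
  For the x component: f_1(F) = -3*u*v - 9*u - 9*v^2; d F_1 = (1) du + (6*v) dv
  For the y component: f_2(F) = 3*u*v; d F_2 = (v) du + (u) dv
  For the z component: f_3(F) = 5*u + 15*v^2; d F_3 = (v + 2) du + (u) dv
Combining and collecting du, dv coefficients:
  coeff of du: 3*u*v^2 + 2*u*v + u + 15*v^3 + 21*v^2
  coeff of dv: 3*u^2*v + 5*u^2 - 3*u*v^2 - 54*u*v - 54*v^3
F^* omega = (3*u*v^2 + 2*u*v + u + 15*v^3 + 21*v^2) du + (3*u^2*v + 5*u^2 - 3*u*v^2 - 54*u*v - 54*v^3) dv.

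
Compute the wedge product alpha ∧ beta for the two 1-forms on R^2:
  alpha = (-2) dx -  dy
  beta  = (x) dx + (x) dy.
alpha ∧ beta = (-x) dx ∧ dy

Distribute the wedge, using dx_i ∧ dx_j = -dx_j ∧ dx_i and dx_i ∧ dx_i = 0. For each pair (i, j) with i < j, the coefficient of dx_i ∧ dx_j in alpha ∧ beta is (alpha_i * beta_j - alpha_j * beta_i). Collecting: alpha ∧ beta = (-x) dx ∧ dy.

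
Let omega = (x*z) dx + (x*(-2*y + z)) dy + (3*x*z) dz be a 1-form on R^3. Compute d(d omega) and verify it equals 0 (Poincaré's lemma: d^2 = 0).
d(d omega) = 0

Step 1: d omega = sum_{i<j} (∂f_j/∂x_i - ∂f_i/∂x_j) dx_i ∧ dx_j:
  coeff of dx ∧ dy: -2*y + z
  coeff of dx ∧ dz: -x + 3*z
  coeff of dy ∧ dz: -x
Step 2: Apply d again to each 2-form coefficient. The only possible 3-form in R^3 is dx ∧ dy ∧ dz, with coefficient
  ∂(coeff of dy∧dz)/∂x - ∂(coeff of dx∧dz)/∂y + ∂(coeff of dx∧dy)/∂z
  = ∂/∂x (-x) - ∂/∂y (-x + 3*z) + ∂/∂z (-2*y + z).
Each of these terms simplifies to sums of mixed partials that cancel in pairs. The result is 0 (by equality of mixed partials for smooth functions — Schwarz / Clairaut).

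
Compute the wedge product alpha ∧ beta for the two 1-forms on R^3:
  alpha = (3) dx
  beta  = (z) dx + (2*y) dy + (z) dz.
alpha ∧ beta = (6*y) dx ∧ dy + (3*z) dx ∧ dz

Distribute the wedge, using dx_i ∧ dx_j = -dx_j ∧ dx_i and dx_i ∧ dx_i = 0. For each pair (i, j) with i < j, the coefficient of dx_i ∧ dx_j in alpha ∧ beta is (alpha_i * beta_j - alpha_j * beta_i). Collecting: alpha ∧ beta = (6*y) dx ∧ dy + (3*z) dx ∧ dz.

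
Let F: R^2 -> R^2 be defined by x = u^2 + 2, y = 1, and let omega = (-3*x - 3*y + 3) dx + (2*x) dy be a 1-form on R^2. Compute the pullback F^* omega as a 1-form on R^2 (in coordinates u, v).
F^* omega = (6*u*(-u^2 - 2)) du

Using F^*(f dg) = (f ∘ F) d(g ∘ F), substitute each coordinate x_i by F_i(u, v) in f_i, and replace dx_i by d F_i = (∂F_i/∂u) du + (∂F_i/∂v) dv.
  For the x component: f_1(F) = -3*u^2 - 6; d F_1 = (2*u) du + (0) dv
  For the y component: f_2(F) = 2*u^2 + 4; d F_2 = (0) du + (0) dv
Combining and collecting du, dv coefficients:
  coeff of du: 6*u*(-u^2 - 2)
  coeff of dv: 0
F^* omega = (6*u*(-u^2 - 2)) du.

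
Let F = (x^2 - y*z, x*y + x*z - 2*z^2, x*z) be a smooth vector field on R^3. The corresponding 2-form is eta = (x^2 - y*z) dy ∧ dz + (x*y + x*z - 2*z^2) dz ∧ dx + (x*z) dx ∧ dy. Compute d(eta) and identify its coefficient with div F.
d(eta) = (4*x) dx ∧ dy ∧ dz; div F = 4*x

For a 2-form in R^3 of the form above, applying d gives a 3-form with coefficient ∂P/∂x + ∂Q/∂y + ∂R/∂z:
  ∂P/∂x = 2*x
  ∂Q/∂y = x
  ∂R/∂z = x
Sum = 4*x, which is exactly div F.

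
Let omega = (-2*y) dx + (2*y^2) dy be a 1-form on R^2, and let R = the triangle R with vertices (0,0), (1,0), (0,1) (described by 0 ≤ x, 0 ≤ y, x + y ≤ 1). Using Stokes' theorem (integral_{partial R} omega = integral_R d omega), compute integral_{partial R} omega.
integral_(partial R) omega = 1

Stokes: integral_partial_R omega = integral_R d omega with d omega = (∂Q/∂x - ∂P/∂y) dx ∧ dy.
  ∂Q/∂x = 0
  ∂P/∂y = -2
  integrand = ∂Q/∂x - ∂P/∂y = 2.
Integrating over R: integral_0^1 integral_0^{1-x} (2) dy dx = 1.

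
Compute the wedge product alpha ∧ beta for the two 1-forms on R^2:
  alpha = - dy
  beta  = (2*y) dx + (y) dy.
alpha ∧ beta = (2*y) dx ∧ dy

Distribute the wedge, using dx_i ∧ dx_j = -dx_j ∧ dx_i and dx_i ∧ dx_i = 0. For each pair (i, j) with i < j, the coefficient of dx_i ∧ dx_j in alpha ∧ beta is (alpha_i * beta_j - alpha_j * beta_i). Collecting: alpha ∧ beta = (2*y) dx ∧ dy.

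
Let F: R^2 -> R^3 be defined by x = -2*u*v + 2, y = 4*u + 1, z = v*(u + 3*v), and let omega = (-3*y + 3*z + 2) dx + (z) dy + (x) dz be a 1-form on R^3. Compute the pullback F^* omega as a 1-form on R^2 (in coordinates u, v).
F^* omega = (2*v*(-4*u*v + 14*u - 9*v^2 + 6*v + 2)) du + (-8*u^2*v + 24*u^2 - 30*u*v^2 + 4*u + 12*v) dv

Using F^*(f dg) = (f ∘ F) d(g ∘ F), substitute each coordinate x_i by F_i(u, v) in f_i, and replace dx_i by d F_i = (∂F_i/∂u) du + (∂F_i/∂v) dv.
  For the x component: f_1(F) = 3*u*v - 12*u + 9*v^2 - 1; d F_1 = (-2*v) du + (-2*u) dv
  For the y component: f_2(F) = v*(u + 3*v); d F_2 = (4) du + (0) dv
  For the z component: f_3(F) = -2*u*v + 2; d F_3 = (v) du + (u + 6*v) dv
Combining and collecting du, dv coefficients:
  coeff of du: 2*v*(-4*u*v + 14*u - 9*v^2 + 6*v + 2)
  coeff of dv: -8*u^2*v + 24*u^2 - 30*u*v^2 + 4*u + 12*v
F^* omega = (2*v*(-4*u*v + 14*u - 9*v^2 + 6*v + 2)) du + (-8*u^2*v + 24*u^2 - 30*u*v^2 + 4*u + 12*v) dv.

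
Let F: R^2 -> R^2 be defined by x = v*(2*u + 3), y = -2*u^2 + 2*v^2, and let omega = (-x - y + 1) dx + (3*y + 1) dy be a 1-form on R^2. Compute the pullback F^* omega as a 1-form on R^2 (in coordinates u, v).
F^* omega = (24*u^3 + 4*u^2*v - 28*u*v^2 - 4*u - 4*v^3 - 6*v^2 + 2*v) du + (4*u^3 - 28*u^2*v + 6*u^2 - 4*u*v^2 - 12*u*v + 2*u + 24*v^3 - 6*v^2 - 5*v + 3) dv

Using F^*(f dg) = (f ∘ F) d(g ∘ F), substitute each coordinate x_i by F_i(u, v) in f_i, and replace dx_i by d F_i = (∂F_i/∂u) du + (∂F_i/∂v) dv.
  For the x component: f_1(F) = 2*u^2 - 2*u*v - 2*v^2 - 3*v + 1; d F_1 = (2*v) du + (2*u + 3) dv
  For the y component: f_2(F) = -6*u^2 + 6*v^2 + 1; d F_2 = (-4*u) du + (4*v) dv
Combining and collecting du, dv coefficients:
  coeff of du: 24*u^3 + 4*u^2*v - 28*u*v^2 - 4*u - 4*v^3 - 6*v^2 + 2*v
  coeff of dv: 4*u^3 - 28*u^2*v + 6*u^2 - 4*u*v^2 - 12*u*v + 2*u + 24*v^3 - 6*v^2 - 5*v + 3
F^* omega = (24*u^3 + 4*u^2*v - 28*u*v^2 - 4*u - 4*v^3 - 6*v^2 + 2*v) du + (4*u^3 - 28*u^2*v + 6*u^2 - 4*u*v^2 - 12*u*v + 2*u + 24*v^3 - 6*v^2 - 5*v + 3) dv.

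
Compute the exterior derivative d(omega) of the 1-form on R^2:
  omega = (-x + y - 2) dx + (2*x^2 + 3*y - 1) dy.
d(omega) = (4*x - 1) dx ∧ dy

For a 1-form omega = sum_i f_i dx_i, the exterior derivative is
  d(omega) = sum_{i < j} (∂f_j/∂x_i - ∂f_i/∂x_j) dx_i ∧ dx_j.
  coefficient of dx ∧ dy: ∂f_2/∂x - ∂f_1/∂y = ∂(2*x^2 + 3*y - 1)/∂x - ∂(-x + y - 2)/∂y = 4*x - 1
Assembling: d(omega) = (4*x - 1) dx ∧ dy.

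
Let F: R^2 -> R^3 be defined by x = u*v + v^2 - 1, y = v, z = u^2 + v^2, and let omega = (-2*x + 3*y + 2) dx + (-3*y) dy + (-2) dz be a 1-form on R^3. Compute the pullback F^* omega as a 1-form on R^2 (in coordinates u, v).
F^* omega = (-2*u*v^2 - 4*u - 2*v^3 + 3*v^2 + 4*v) du + (-2*u^2*v - 6*u*v^2 + 3*u*v + 4*u - 4*v^3 + 6*v^2 + v) dv

Using F^*(f dg) = (f ∘ F) d(g ∘ F), substitute each coordinate x_i by F_i(u, v) in f_i, and replace dx_i by d F_i = (∂F_i/∂u) du + (∂F_i/∂v) dv.
  For the x component: f_1(F) = -2*u*v - 2*v^2 + 3*v + 4; d F_1 = (v) du + (u + 2*v) dv
  For the y component: f_2(F) = -3*v; d F_2 = (0) du + (1) dv
  For the z component: f_3(F) = -2; d F_3 = (2*u) du + (2*v) dv
Combining and collecting du, dv coefficients:
  coeff of du: -2*u*v^2 - 4*u - 2*v^3 + 3*v^2 + 4*v
  coeff of dv: -2*u^2*v - 6*u*v^2 + 3*u*v + 4*u - 4*v^3 + 6*v^2 + v
F^* omega = (-2*u*v^2 - 4*u - 2*v^3 + 3*v^2 + 4*v) du + (-2*u^2*v - 6*u*v^2 + 3*u*v + 4*u - 4*v^3 + 6*v^2 + v) dv.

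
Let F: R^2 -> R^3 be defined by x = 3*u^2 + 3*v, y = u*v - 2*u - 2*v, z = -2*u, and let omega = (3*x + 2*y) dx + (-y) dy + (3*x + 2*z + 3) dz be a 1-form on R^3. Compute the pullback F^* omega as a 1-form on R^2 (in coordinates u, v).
F^* omega = (54*u^3 + 12*u^2*v - 42*u^2 - u*v^2 + 34*u*v + 4*u + 2*v^2 - 22*v - 6) du + (-u^2*v + 29*u^2 + 10*u*v - 16*u + 11*v) dv

Using F^*(f dg) = (f ∘ F) d(g ∘ F), substitute each coordinate x_i by F_i(u, v) in f_i, and replace dx_i by d F_i = (∂F_i/∂u) du + (∂F_i/∂v) dv.
  For the x component: f_1(F) = 9*u^2 + 2*u*v - 4*u + 5*v; d F_1 = (6*u) du + (3) dv
  For the y component: f_2(F) = -u*v + 2*u + 2*v; d F_2 = (v - 2) du + (u - 2) dv
  For the z component: f_3(F) = 9*u^2 - 4*u + 9*v + 3; d F_3 = (-2) du + (0) dv
Combining and collecting du, dv coefficients:
  coeff of du: 54*u^3 + 12*u^2*v - 42*u^2 - u*v^2 + 34*u*v + 4*u + 2*v^2 - 22*v - 6
  coeff of dv: -u^2*v + 29*u^2 + 10*u*v - 16*u + 11*v
F^* omega = (54*u^3 + 12*u^2*v - 42*u^2 - u*v^2 + 34*u*v + 4*u + 2*v^2 - 22*v - 6) du + (-u^2*v + 29*u^2 + 10*u*v - 16*u + 11*v) dv.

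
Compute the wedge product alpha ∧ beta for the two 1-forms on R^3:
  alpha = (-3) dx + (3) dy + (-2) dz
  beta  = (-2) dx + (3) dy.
alpha ∧ beta = (-3) dx ∧ dy + (-4) dx ∧ dz + (6) dy ∧ dz

Distribute the wedge, using dx_i ∧ dx_j = -dx_j ∧ dx_i and dx_i ∧ dx_i = 0. For each pair (i, j) with i < j, the coefficient of dx_i ∧ dx_j in alpha ∧ beta is (alpha_i * beta_j - alpha_j * beta_i). Collecting: alpha ∧ beta = (-3) dx ∧ dy + (-4) dx ∧ dz + (6) dy ∧ dz.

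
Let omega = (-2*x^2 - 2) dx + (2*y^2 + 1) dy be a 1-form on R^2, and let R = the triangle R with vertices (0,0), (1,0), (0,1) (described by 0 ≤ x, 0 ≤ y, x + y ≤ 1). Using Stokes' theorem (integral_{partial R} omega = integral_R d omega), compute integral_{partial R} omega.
integral_(partial R) omega = 0

Stokes: integral_partial_R omega = integral_R d omega with d omega = (∂Q/∂x - ∂P/∂y) dx ∧ dy.
  ∂Q/∂x = 0
  ∂P/∂y = 0
  integrand = ∂Q/∂x - ∂P/∂y = 0.
Integrating over R: integral_0^1 integral_0^{1-x} (0) dy dx = 0.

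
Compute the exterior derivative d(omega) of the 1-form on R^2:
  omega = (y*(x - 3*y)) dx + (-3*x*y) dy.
d(omega) = (-x + 3*y) dx ∧ dy

For a 1-form omega = sum_i f_i dx_i, the exterior derivative is
  d(omega) = sum_{i < j} (∂f_j/∂x_i - ∂f_i/∂x_j) dx_i ∧ dx_j.
  coefficient of dx ∧ dy: ∂f_2/∂x - ∂f_1/∂y = ∂(-3*x*y)/∂x - ∂(y*(x - 3*y))/∂y = -x + 3*y
Assembling: d(omega) = (-x + 3*y) dx ∧ dy.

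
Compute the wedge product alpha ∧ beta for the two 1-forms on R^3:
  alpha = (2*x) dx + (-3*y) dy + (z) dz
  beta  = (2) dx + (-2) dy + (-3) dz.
alpha ∧ beta = (-4*x + 6*y) dx ∧ dy + (-6*x - 2*z) dx ∧ dz + (9*y + 2*z) dy ∧ dz

Distribute the wedge, using dx_i ∧ dx_j = -dx_j ∧ dx_i and dx_i ∧ dx_i = 0. For each pair (i, j) with i < j, the coefficient of dx_i ∧ dx_j in alpha ∧ beta is (alpha_i * beta_j - alpha_j * beta_i). Collecting: alpha ∧ beta = (-4*x + 6*y) dx ∧ dy + (-6*x - 2*z) dx ∧ dz + (9*y + 2*z) dy ∧ dz.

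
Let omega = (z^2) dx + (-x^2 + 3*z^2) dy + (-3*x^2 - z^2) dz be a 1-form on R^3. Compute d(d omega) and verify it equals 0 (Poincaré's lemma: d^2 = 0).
d(d omega) = 0

Step 1: d omega = sum_{i<j} (∂f_j/∂x_i - ∂f_i/∂x_j) dx_i ∧ dx_j:
  coeff of dx ∧ dy: -2*x
  coeff of dx ∧ dz: -6*x - 2*z
  coeff of dy ∧ dz: -6*z
Step 2: Apply d again to each 2-form coefficient. The only possible 3-form in R^3 is dx ∧ dy ∧ dz, with coefficient
  ∂(coeff of dy∧dz)/∂x - ∂(coeff of dx∧dz)/∂y + ∂(coeff of dx∧dy)/∂z
  = ∂/∂x (-6*z) - ∂/∂y (-6*x - 2*z) + ∂/∂z (-2*x).
Each of these terms simplifies to sums of mixed partials that cancel in pairs. The result is 0 (by equality of mixed partials for smooth functions — Schwarz / Clairaut).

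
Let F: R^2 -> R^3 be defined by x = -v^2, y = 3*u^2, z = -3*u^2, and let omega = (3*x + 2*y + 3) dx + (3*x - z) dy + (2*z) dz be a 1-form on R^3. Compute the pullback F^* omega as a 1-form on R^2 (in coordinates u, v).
F^* omega = (18*u*(3*u^2 - v^2)) du + (6*v*(-2*u^2 + v^2 - 1)) dv

Using F^*(f dg) = (f ∘ F) d(g ∘ F), substitute each coordinate x_i by F_i(u, v) in f_i, and replace dx_i by d F_i = (∂F_i/∂u) du + (∂F_i/∂v) dv.
  For the x component: f_1(F) = 6*u^2 - 3*v^2 + 3; d F_1 = (0) du + (-2*v) dv
  For the y component: f_2(F) = 3*u^2 - 3*v^2; d F_2 = (6*u) du + (0) dv
  For the z component: f_3(F) = -6*u^2; d F_3 = (-6*u) du + (0) dv
Combining and collecting du, dv coefficients:
  coeff of du: 18*u*(3*u^2 - v^2)
  coeff of dv: 6*v*(-2*u^2 + v^2 - 1)
F^* omega = (18*u*(3*u^2 - v^2)) du + (6*v*(-2*u^2 + v^2 - 1)) dv.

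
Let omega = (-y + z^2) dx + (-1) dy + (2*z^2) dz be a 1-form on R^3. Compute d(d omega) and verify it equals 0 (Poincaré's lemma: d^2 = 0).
d(d omega) = 0

Step 1: d omega = sum_{i<j} (∂f_j/∂x_i - ∂f_i/∂x_j) dx_i ∧ dx_j:
  coeff of dx ∧ dy: 1
  coeff of dx ∧ dz: -2*z
  coeff of dy ∧ dz: 0
Step 2: Apply d again to each 2-form coefficient. The only possible 3-form in R^3 is dx ∧ dy ∧ dz, with coefficient
  ∂(coeff of dy∧dz)/∂x - ∂(coeff of dx∧dz)/∂y + ∂(coeff of dx∧dy)/∂z
  = ∂/∂x (0) - ∂/∂y (-2*z) + ∂/∂z (1).
Each of these terms simplifies to sums of mixed partials that cancel in pairs. The result is 0 (by equality of mixed partials for smooth functions — Schwarz / Clairaut).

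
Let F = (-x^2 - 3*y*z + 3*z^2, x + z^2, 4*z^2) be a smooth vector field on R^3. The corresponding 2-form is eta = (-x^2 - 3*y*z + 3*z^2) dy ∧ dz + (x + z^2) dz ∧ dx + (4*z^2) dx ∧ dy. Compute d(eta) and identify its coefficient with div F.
d(eta) = (-2*x + 8*z) dx ∧ dy ∧ dz; div F = -2*x + 8*z

For a 2-form in R^3 of the form above, applying d gives a 3-form with coefficient ∂P/∂x + ∂Q/∂y + ∂R/∂z:
  ∂P/∂x = -2*x
  ∂Q/∂y = 0
  ∂R/∂z = 8*z
Sum = -2*x + 8*z, which is exactly div F.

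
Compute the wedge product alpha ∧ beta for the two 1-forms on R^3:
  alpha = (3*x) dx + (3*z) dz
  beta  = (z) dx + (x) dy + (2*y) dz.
alpha ∧ beta = (3*x^2) dx ∧ dy + (6*x*y - 3*z^2) dx ∧ dz + (-3*x*z) dy ∧ dz

Distribute the wedge, using dx_i ∧ dx_j = -dx_j ∧ dx_i and dx_i ∧ dx_i = 0. For each pair (i, j) with i < j, the coefficient of dx_i ∧ dx_j in alpha ∧ beta is (alpha_i * beta_j - alpha_j * beta_i). Collecting: alpha ∧ beta = (3*x^2) dx ∧ dy + (6*x*y - 3*z^2) dx ∧ dz + (-3*x*z) dy ∧ dz.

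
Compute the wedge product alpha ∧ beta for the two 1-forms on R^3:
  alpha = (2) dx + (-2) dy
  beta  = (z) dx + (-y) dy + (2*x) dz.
alpha ∧ beta = (-2*y + 2*z) dx ∧ dy + (4*x) dx ∧ dz + (-4*x) dy ∧ dz

Distribute the wedge, using dx_i ∧ dx_j = -dx_j ∧ dx_i and dx_i ∧ dx_i = 0. For each pair (i, j) with i < j, the coefficient of dx_i ∧ dx_j in alpha ∧ beta is (alpha_i * beta_j - alpha_j * beta_i). Collecting: alpha ∧ beta = (-2*y + 2*z) dx ∧ dy + (4*x) dx ∧ dz + (-4*x) dy ∧ dz.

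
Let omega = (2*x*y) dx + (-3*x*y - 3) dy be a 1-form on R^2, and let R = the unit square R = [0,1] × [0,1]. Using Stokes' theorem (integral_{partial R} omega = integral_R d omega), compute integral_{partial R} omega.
integral_(partial R) omega = -5/2

Stokes: integral_partial_R omega = integral_R d omega with d omega = (∂Q/∂x - ∂P/∂y) dx ∧ dy.
  ∂Q/∂x = -3*y
  ∂P/∂y = 2*x
  integrand = ∂Q/∂x - ∂P/∂y = -2*x - 3*y.
Integrating over R: integral_0^1 integral_0^1 (-2*x - 3*y) dx dy = -5/2.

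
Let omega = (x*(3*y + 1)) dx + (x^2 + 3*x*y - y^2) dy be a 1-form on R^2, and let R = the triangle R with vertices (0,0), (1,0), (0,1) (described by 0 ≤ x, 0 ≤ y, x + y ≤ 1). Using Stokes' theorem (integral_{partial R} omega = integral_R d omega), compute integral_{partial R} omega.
integral_(partial R) omega = 1/3

Stokes: integral_partial_R omega = integral_R d omega with d omega = (∂Q/∂x - ∂P/∂y) dx ∧ dy.
  ∂Q/∂x = 2*x + 3*y
  ∂P/∂y = 3*x
  integrand = ∂Q/∂x - ∂P/∂y = -x + 3*y.
Integrating over R: integral_0^1 integral_0^{1-x} (-x + 3*y) dy dx = 1/3.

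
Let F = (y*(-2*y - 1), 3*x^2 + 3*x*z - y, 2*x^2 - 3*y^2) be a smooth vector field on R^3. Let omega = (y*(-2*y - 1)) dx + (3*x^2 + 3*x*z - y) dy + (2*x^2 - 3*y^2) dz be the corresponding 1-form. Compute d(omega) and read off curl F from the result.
d(omega) = (-3*x - 6*y) dy ∧ dz + (-4*x) dz ∧ dx + (6*x + 4*y + 3*z + 1) dx ∧ dy; curl F = (-3*x - 6*y, -4*x, 6*x + 4*y + 3*z + 1)

d omega = sum_{i<j} (∂f_j/∂x_i - ∂f_i/∂x_j) dx_i ∧ dx_j. Under the identification (dy ∧ dz, dz ∧ dx, dx ∧ dy) ↔ (e_x, e_y, e_z), the coefficients are exactly the components of curl F. Compute:
  ∂R/∂y - ∂Q/∂z = (-6*y) - (3*x) = -3*x - 6*y
  ∂P/∂z - ∂R/∂x = (0) - (4*x) = -4*x
  ∂Q/∂x - ∂P/∂y = (6*x + 3*z) - (-4*y - 1) = 6*x + 4*y + 3*z + 1.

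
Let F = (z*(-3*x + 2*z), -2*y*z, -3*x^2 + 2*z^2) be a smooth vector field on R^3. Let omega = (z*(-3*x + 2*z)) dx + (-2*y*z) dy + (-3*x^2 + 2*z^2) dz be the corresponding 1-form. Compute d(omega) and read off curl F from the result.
d(omega) = (2*y) dy ∧ dz + (3*x + 4*z) dz ∧ dx + (0) dx ∧ dy; curl F = (2*y, 3*x + 4*z, 0)

d omega = sum_{i<j} (∂f_j/∂x_i - ∂f_i/∂x_j) dx_i ∧ dx_j. Under the identification (dy ∧ dz, dz ∧ dx, dx ∧ dy) ↔ (e_x, e_y, e_z), the coefficients are exactly the components of curl F. Compute:
  ∂R/∂y - ∂Q/∂z = (0) - (-2*y) = 2*y
  ∂P/∂z - ∂R/∂x = (-3*x + 4*z) - (-6*x) = 3*x + 4*z
  ∂Q/∂x - ∂P/∂y = (0) - (0) = 0.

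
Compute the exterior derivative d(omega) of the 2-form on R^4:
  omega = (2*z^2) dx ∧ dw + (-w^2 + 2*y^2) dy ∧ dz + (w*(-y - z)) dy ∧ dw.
d(omega) = (-4*z) dx ∧ dz ∧ dw + (-w) dy ∧ dz ∧ dw

For a 2-form omega = sum_{i<j} g_{ij} dx_i ∧ dx_j, the exterior derivative is
  d(omega) = sum_{i<j} d(g_{ij}) ∧ dx_i ∧ dx_j = sum_{i<j, k} (∂g_{ij}/∂x_k) dx_k ∧ dx_i ∧ dx_j.
Expand each term, using dx_k ∧ dx_i ∧ dx_j = sgn(permutation) dx_{(a)} ∧ dx_{(b)} ∧ dx_{(c)} with (a < b < c) sorted:
  d(2*z^2) includes (∂/∂z)(2*z^2) dz = (4*z) dz, which multiplied by dx ∧ dw gives (-4*z) dx ∧ dz ∧ dw
  d(-w^2 + 2*y^2) includes (∂/∂w)(-w^2 + 2*y^2) dw = (-2*w) dw, which multiplied by dy ∧ dz gives (-2*w) dy ∧ dz ∧ dw
  d(w*(-y - z)) includes (∂/∂z)(w*(-y - z)) dz = (-w) dz, which multiplied by dy ∧ dw gives (w) dy ∧ dz ∧ dw
Collecting like 3-forms: d(omega) = (-4*z) dx ∧ dz ∧ dw + (-w) dy ∧ dz ∧ dw.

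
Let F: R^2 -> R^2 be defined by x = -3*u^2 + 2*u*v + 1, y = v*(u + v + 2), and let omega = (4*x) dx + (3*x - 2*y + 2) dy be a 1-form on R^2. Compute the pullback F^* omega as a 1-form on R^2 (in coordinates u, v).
F^* omega = (72*u^3 - 81*u^2*v + 20*u*v^2 - 24*u - 2*v^3 - 4*v^2 + 13*v) du + (-33*u^3 + 2*u^2*v - 18*u^2 + 6*u*v^2 + 4*u*v + 13*u - 4*v^3 - 12*v^2 + 2*v + 10) dv

Using F^*(f dg) = (f ∘ F) d(g ∘ F), substitute each coordinate x_i by F_i(u, v) in f_i, and replace dx_i by d F_i = (∂F_i/∂u) du + (∂F_i/∂v) dv.
  For the x component: f_1(F) = -12*u^2 + 8*u*v + 4; d F_1 = (-6*u + 2*v) du + (2*u) dv
  For the y component: f_2(F) = -9*u^2 + 4*u*v - 2*v^2 - 4*v + 5; d F_2 = (v) du + (u + 2*v + 2) dv
Combining and collecting du, dv coefficients:
  coeff of du: 72*u^3 - 81*u^2*v + 20*u*v^2 - 24*u - 2*v^3 - 4*v^2 + 13*v
  coeff of dv: -33*u^3 + 2*u^2*v - 18*u^2 + 6*u*v^2 + 4*u*v + 13*u - 4*v^3 - 12*v^2 + 2*v + 10
F^* omega = (72*u^3 - 81*u^2*v + 20*u*v^2 - 24*u - 2*v^3 - 4*v^2 + 13*v) du + (-33*u^3 + 2*u^2*v - 18*u^2 + 6*u*v^2 + 4*u*v + 13*u - 4*v^3 - 12*v^2 + 2*v + 10) dv.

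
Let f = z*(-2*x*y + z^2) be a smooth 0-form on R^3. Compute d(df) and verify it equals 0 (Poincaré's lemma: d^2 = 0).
d(df) = 0

Step 1: df = sum_i (∂f/∂x_i) dx_i = (-2*y*z) dx + (-2*x*z) dy + (-2*x*y + 3*z^2) dz.
Step 2: Apply d again. Using the 1-form formula, the coefficient of dx ∧ dy in d(df) is ∂^2 f/∂x ∂y - ∂^2 f/∂y ∂x = (-2*z) - (-2*z) = 0 (equality of mixed partials for smooth f).
Similarly for dx ∧ dz and dy ∧ dz — all coefficients vanish. So d(df) = 0.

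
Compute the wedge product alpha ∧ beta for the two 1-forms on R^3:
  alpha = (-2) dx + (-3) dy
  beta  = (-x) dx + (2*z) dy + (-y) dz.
alpha ∧ beta = (-3*x - 4*z) dx ∧ dy + (2*y) dx ∧ dz + (3*y) dy ∧ dz

Distribute the wedge, using dx_i ∧ dx_j = -dx_j ∧ dx_i and dx_i ∧ dx_i = 0. For each pair (i, j) with i < j, the coefficient of dx_i ∧ dx_j in alpha ∧ beta is (alpha_i * beta_j - alpha_j * beta_i). Collecting: alpha ∧ beta = (-3*x - 4*z) dx ∧ dy + (2*y) dx ∧ dz + (3*y) dy ∧ dz.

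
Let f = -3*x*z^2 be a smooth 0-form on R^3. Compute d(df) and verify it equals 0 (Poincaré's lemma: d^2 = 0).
d(df) = 0

Step 1: df = sum_i (∂f/∂x_i) dx_i = (-3*z^2) dx + (0) dy + (-6*x*z) dz.
Step 2: Apply d again. Using the 1-form formula, the coefficient of dx ∧ dy in d(df) is ∂^2 f/∂x ∂y - ∂^2 f/∂y ∂x = (0) - (0) = 0 (equality of mixed partials for smooth f).
Similarly for dx ∧ dz and dy ∧ dz — all coefficients vanish. So d(df) = 0.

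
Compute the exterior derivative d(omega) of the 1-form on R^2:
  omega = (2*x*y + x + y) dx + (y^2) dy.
d(omega) = (-2*x - 1) dx ∧ dy

For a 1-form omega = sum_i f_i dx_i, the exterior derivative is
  d(omega) = sum_{i < j} (∂f_j/∂x_i - ∂f_i/∂x_j) dx_i ∧ dx_j.
  coefficient of dx ∧ dy: ∂f_2/∂x - ∂f_1/∂y = ∂(y^2)/∂x - ∂(2*x*y + x + y)/∂y = -2*x - 1
Assembling: d(omega) = (-2*x - 1) dx ∧ dy.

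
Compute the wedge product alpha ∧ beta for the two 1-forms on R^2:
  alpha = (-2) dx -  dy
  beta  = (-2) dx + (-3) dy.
alpha ∧ beta = (4) dx ∧ dy

Distribute the wedge, using dx_i ∧ dx_j = -dx_j ∧ dx_i and dx_i ∧ dx_i = 0. For each pair (i, j) with i < j, the coefficient of dx_i ∧ dx_j in alpha ∧ beta is (alpha_i * beta_j - alpha_j * beta_i). Collecting: alpha ∧ beta = (4) dx ∧ dy.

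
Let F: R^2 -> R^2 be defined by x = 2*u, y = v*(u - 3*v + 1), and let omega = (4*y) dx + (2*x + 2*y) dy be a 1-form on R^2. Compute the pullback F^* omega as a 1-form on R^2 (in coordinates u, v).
F^* omega = (2*v*(u*v + 6*u - 3*v^2 - 11*v + 4)) du + (2*u^2*v + 4*u^2 - 18*u*v^2 - 20*u*v + 4*u + 36*v^3 - 18*v^2 + 2*v) dv

Using F^*(f dg) = (f ∘ F) d(g ∘ F), substitute each coordinate x_i by F_i(u, v) in f_i, and replace dx_i by d F_i = (∂F_i/∂u) du + (∂F_i/∂v) dv.
  For the x component: f_1(F) = 4*v*(u - 3*v + 1); d F_1 = (2) du + (0) dv
  For the y component: f_2(F) = 2*u*v + 4*u - 6*v^2 + 2*v; d F_2 = (v) du + (u - 6*v + 1) dv
Combining and collecting du, dv coefficients:
  coeff of du: 2*v*(u*v + 6*u - 3*v^2 - 11*v + 4)
  coeff of dv: 2*u^2*v + 4*u^2 - 18*u*v^2 - 20*u*v + 4*u + 36*v^3 - 18*v^2 + 2*v
F^* omega = (2*v*(u*v + 6*u - 3*v^2 - 11*v + 4)) du + (2*u^2*v + 4*u^2 - 18*u*v^2 - 20*u*v + 4*u + 36*v^3 - 18*v^2 + 2*v) dv.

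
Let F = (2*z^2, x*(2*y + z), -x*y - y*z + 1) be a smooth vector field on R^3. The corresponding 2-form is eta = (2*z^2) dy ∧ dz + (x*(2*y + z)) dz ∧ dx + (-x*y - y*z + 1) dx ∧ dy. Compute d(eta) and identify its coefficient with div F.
d(eta) = (2*x - y) dx ∧ dy ∧ dz; div F = 2*x - y

For a 2-form in R^3 of the form above, applying d gives a 3-form with coefficient ∂P/∂x + ∂Q/∂y + ∂R/∂z:
  ∂P/∂x = 0
  ∂Q/∂y = 2*x
  ∂R/∂z = -y
Sum = 2*x - y, which is exactly div F.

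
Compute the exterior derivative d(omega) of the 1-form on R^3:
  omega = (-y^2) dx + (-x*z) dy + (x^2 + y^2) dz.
d(omega) = (2*y - z) dx ∧ dy + (2*x) dx ∧ dz + (x + 2*y) dy ∧ dz

For a 1-form omega = sum_i f_i dx_i, the exterior derivative is
  d(omega) = sum_{i < j} (∂f_j/∂x_i - ∂f_i/∂x_j) dx_i ∧ dx_j.
  coefficient of dx ∧ dy: ∂f_2/∂x - ∂f_1/∂y = ∂(-x*z)/∂x - ∂(-y^2)/∂y = 2*y - z
  coefficient of dx ∧ dz: ∂f_3/∂x - ∂f_1/∂z = ∂(x^2 + y^2)/∂x - ∂(-y^2)/∂z = 2*x
  coefficient of dy ∧ dz: ∂f_3/∂y - ∂f_2/∂z = ∂(x^2 + y^2)/∂y - ∂(-x*z)/∂z = x + 2*y
Assembling: d(omega) = (2*y - z) dx ∧ dy + (2*x) dx ∧ dz + (x + 2*y) dy ∧ dz.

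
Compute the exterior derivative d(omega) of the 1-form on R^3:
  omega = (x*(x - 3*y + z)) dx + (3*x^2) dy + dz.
d(omega) = (9*x) dx ∧ dy + (-x) dx ∧ dz

For a 1-form omega = sum_i f_i dx_i, the exterior derivative is
  d(omega) = sum_{i < j} (∂f_j/∂x_i - ∂f_i/∂x_j) dx_i ∧ dx_j.
  coefficient of dx ∧ dy: ∂f_2/∂x - ∂f_1/∂y = ∂(3*x^2)/∂x - ∂(x*(x - 3*y + z))/∂y = 9*x
  coefficient of dx ∧ dz: ∂f_3/∂x - ∂f_1/∂z = ∂(1)/∂x - ∂(x*(x - 3*y + z))/∂z = -x
Assembling: d(omega) = (9*x) dx ∧ dy + (-x) dx ∧ dz.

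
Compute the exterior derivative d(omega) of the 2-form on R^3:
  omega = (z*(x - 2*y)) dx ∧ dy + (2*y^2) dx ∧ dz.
d(omega) = (x - 6*y) dx ∧ dy ∧ dz

For a 2-form omega = sum_{i<j} g_{ij} dx_i ∧ dx_j, the exterior derivative is
  d(omega) = sum_{i<j} d(g_{ij}) ∧ dx_i ∧ dx_j = sum_{i<j, k} (∂g_{ij}/∂x_k) dx_k ∧ dx_i ∧ dx_j.
Expand each term, using dx_k ∧ dx_i ∧ dx_j = sgn(permutation) dx_{(a)} ∧ dx_{(b)} ∧ dx_{(c)} with (a < b < c) sorted:
  d(z*(x - 2*y)) includes (∂/∂z)(z*(x - 2*y)) dz = (x - 2*y) dz, which multiplied by dx ∧ dy gives (x - 2*y) dx ∧ dy ∧ dz
  d(2*y^2) includes (∂/∂y)(2*y^2) dy = (4*y) dy, which multiplied by dx ∧ dz gives (-4*y) dx ∧ dy ∧ dz
Collecting like 3-forms: d(omega) = (x - 6*y) dx ∧ dy ∧ dz.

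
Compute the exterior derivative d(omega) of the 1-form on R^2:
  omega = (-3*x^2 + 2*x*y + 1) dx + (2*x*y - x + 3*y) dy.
d(omega) = (-2*x + 2*y - 1) dx ∧ dy

For a 1-form omega = sum_i f_i dx_i, the exterior derivative is
  d(omega) = sum_{i < j} (∂f_j/∂x_i - ∂f_i/∂x_j) dx_i ∧ dx_j.
  coefficient of dx ∧ dy: ∂f_2/∂x - ∂f_1/∂y = ∂(2*x*y - x + 3*y)/∂x - ∂(-3*x^2 + 2*x*y + 1)/∂y = -2*x + 2*y - 1
Assembling: d(omega) = (-2*x + 2*y - 1) dx ∧ dy.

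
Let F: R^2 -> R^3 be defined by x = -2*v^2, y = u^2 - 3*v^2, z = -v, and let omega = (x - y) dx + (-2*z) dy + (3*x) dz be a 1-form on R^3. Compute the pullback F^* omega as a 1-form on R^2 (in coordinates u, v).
F^* omega = (4*u*v) du + (2*v*(2*u^2 - 2*v^2 - 3*v)) dv

Using F^*(f dg) = (f ∘ F) d(g ∘ F), substitute each coordinate x_i by F_i(u, v) in f_i, and replace dx_i by d F_i = (∂F_i/∂u) du + (∂F_i/∂v) dv.
  For the x component: f_1(F) = -u^2 + v^2; d F_1 = (0) du + (-4*v) dv
  For the y component: f_2(F) = 2*v; d F_2 = (2*u) du + (-6*v) dv
  For the z component: f_3(F) = -6*v^2; d F_3 = (0) du + (-1) dv
Combining and collecting du, dv coefficients:
  coeff of du: 4*u*v
  coeff of dv: 2*v*(2*u^2 - 2*v^2 - 3*v)
F^* omega = (4*u*v) du + (2*v*(2*u^2 - 2*v^2 - 3*v)) dv.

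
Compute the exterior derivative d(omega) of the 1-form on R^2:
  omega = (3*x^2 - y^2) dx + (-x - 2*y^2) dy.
d(omega) = (2*y - 1) dx ∧ dy

For a 1-form omega = sum_i f_i dx_i, the exterior derivative is
  d(omega) = sum_{i < j} (∂f_j/∂x_i - ∂f_i/∂x_j) dx_i ∧ dx_j.
  coefficient of dx ∧ dy: ∂f_2/∂x - ∂f_1/∂y = ∂(-x - 2*y^2)/∂x - ∂(3*x^2 - y^2)/∂y = 2*y - 1
Assembling: d(omega) = (2*y - 1) dx ∧ dy.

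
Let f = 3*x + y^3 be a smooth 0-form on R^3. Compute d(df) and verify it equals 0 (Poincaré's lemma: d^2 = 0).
d(df) = 0

Step 1: df = sum_i (∂f/∂x_i) dx_i = (3) dx + (3*y^2) dy + (0) dz.
Step 2: Apply d again. Using the 1-form formula, the coefficient of dx ∧ dy in d(df) is ∂^2 f/∂x ∂y - ∂^2 f/∂y ∂x = (0) - (0) = 0 (equality of mixed partials for smooth f).
Similarly for dx ∧ dz and dy ∧ dz — all coefficients vanish. So d(df) = 0.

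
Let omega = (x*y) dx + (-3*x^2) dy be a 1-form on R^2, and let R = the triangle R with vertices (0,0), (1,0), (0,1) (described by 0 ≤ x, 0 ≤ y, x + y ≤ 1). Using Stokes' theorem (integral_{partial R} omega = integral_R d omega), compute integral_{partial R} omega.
integral_(partial R) omega = -7/6

Stokes: integral_partial_R omega = integral_R d omega with d omega = (∂Q/∂x - ∂P/∂y) dx ∧ dy.
  ∂Q/∂x = -6*x
  ∂P/∂y = x
  integrand = ∂Q/∂x - ∂P/∂y = -7*x.
Integrating over R: integral_0^1 integral_0^{1-x} (-7*x) dy dx = -7/6.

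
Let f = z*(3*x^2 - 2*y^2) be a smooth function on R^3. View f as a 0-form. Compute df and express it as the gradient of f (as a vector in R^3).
df = (6*x*z) dx + (-4*y*z) dy + (3*x^2 - 2*y^2) dz; grad f = (6*x*z, -4*y*z, 3*x^2 - 2*y^2)

For a 0-form f, d f = (∂f/∂x) dx + (∂f/∂y) dy + (∂f/∂z) dz. The components of the vector representation are exactly the entries of grad f in Cartesian coordinates:
  ∂f/∂x = 6*x*z
  ∂f/∂y = -4*y*z
  ∂f/∂z = 3*x^2 - 2*y^2.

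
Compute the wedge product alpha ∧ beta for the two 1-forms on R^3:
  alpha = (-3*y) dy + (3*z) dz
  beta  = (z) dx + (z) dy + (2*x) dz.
alpha ∧ beta = (3*y*z) dx ∧ dy + (-6*x*y - 3*z^2) dy ∧ dz + (-3*z^2) dx ∧ dz

Distribute the wedge, using dx_i ∧ dx_j = -dx_j ∧ dx_i and dx_i ∧ dx_i = 0. For each pair (i, j) with i < j, the coefficient of dx_i ∧ dx_j in alpha ∧ beta is (alpha_i * beta_j - alpha_j * beta_i). Collecting: alpha ∧ beta = (3*y*z) dx ∧ dy + (-6*x*y - 3*z^2) dy ∧ dz + (-3*z^2) dx ∧ dz.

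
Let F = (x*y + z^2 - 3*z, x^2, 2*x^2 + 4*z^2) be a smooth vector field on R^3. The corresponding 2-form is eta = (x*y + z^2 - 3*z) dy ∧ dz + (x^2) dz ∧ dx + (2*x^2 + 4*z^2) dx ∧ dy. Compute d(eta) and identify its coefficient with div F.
d(eta) = (y + 8*z) dx ∧ dy ∧ dz; div F = y + 8*z

For a 2-form in R^3 of the form above, applying d gives a 3-form with coefficient ∂P/∂x + ∂Q/∂y + ∂R/∂z:
  ∂P/∂x = y
  ∂Q/∂y = 0
  ∂R/∂z = 8*z
Sum = y + 8*z, which is exactly div F.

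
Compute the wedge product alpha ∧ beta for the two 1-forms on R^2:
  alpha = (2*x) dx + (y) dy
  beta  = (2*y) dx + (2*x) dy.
alpha ∧ beta = (4*x^2 - 2*y^2) dx ∧ dy

Distribute the wedge, using dx_i ∧ dx_j = -dx_j ∧ dx_i and dx_i ∧ dx_i = 0. For each pair (i, j) with i < j, the coefficient of dx_i ∧ dx_j in alpha ∧ beta is (alpha_i * beta_j - alpha_j * beta_i). Collecting: alpha ∧ beta = (4*x^2 - 2*y^2) dx ∧ dy.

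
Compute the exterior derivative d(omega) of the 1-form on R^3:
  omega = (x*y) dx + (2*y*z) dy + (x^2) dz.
d(omega) = (-x) dx ∧ dy + (2*x) dx ∧ dz + (-2*y) dy ∧ dz

For a 1-form omega = sum_i f_i dx_i, the exterior derivative is
  d(omega) = sum_{i < j} (∂f_j/∂x_i - ∂f_i/∂x_j) dx_i ∧ dx_j.
  coefficient of dx ∧ dy: ∂f_2/∂x - ∂f_1/∂y = ∂(2*y*z)/∂x - ∂(x*y)/∂y = -x
  coefficient of dx ∧ dz: ∂f_3/∂x - ∂f_1/∂z = ∂(x^2)/∂x - ∂(x*y)/∂z = 2*x
  coefficient of dy ∧ dz: ∂f_3/∂y - ∂f_2/∂z = ∂(x^2)/∂y - ∂(2*y*z)/∂z = -2*y
Assembling: d(omega) = (-x) dx ∧ dy + (2*x) dx ∧ dz + (-2*y) dy ∧ dz.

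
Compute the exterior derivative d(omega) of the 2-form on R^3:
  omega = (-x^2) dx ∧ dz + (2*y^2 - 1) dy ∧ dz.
d(omega) = 0

For a 2-form omega = sum_{i<j} g_{ij} dx_i ∧ dx_j, the exterior derivative is
  d(omega) = sum_{i<j} d(g_{ij}) ∧ dx_i ∧ dx_j = sum_{i<j, k} (∂g_{ij}/∂x_k) dx_k ∧ dx_i ∧ dx_j.
Expand each term, using dx_k ∧ dx_i ∧ dx_j = sgn(permutation) dx_{(a)} ∧ dx_{(b)} ∧ dx_{(c)} with (a < b < c) sorted:

Collecting like 3-forms: d(omega) = 0.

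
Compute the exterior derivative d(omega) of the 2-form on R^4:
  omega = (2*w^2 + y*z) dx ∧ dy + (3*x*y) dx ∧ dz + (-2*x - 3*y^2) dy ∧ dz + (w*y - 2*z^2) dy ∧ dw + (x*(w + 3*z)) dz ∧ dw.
d(omega) = (-3*x + y - 2) dx ∧ dy ∧ dz + (4*w) dx ∧ dy ∧ dw + (4*z) dy ∧ dz ∧ dw + (w + 3*z) dx ∧ dz ∧ dw

For a 2-form omega = sum_{i<j} g_{ij} dx_i ∧ dx_j, the exterior derivative is
  d(omega) = sum_{i<j} d(g_{ij}) ∧ dx_i ∧ dx_j = sum_{i<j, k} (∂g_{ij}/∂x_k) dx_k ∧ dx_i ∧ dx_j.
Expand each term, using dx_k ∧ dx_i ∧ dx_j = sgn(permutation) dx_{(a)} ∧ dx_{(b)} ∧ dx_{(c)} with (a < b < c) sorted:
  d(2*w^2 + y*z) includes (∂/∂z)(2*w^2 + y*z) dz = (y) dz, which multiplied by dx ∧ dy gives (y) dx ∧ dy ∧ dz
  d(2*w^2 + y*z) includes (∂/∂w)(2*w^2 + y*z) dw = (4*w) dw, which multiplied by dx ∧ dy gives (4*w) dx ∧ dy ∧ dw
  d(3*x*y) includes (∂/∂y)(3*x*y) dy = (3*x) dy, which multiplied by dx ∧ dz gives (-3*x) dx ∧ dy ∧ dz
  d(-2*x - 3*y^2) includes (∂/∂x)(-2*x - 3*y^2) dx = (-2) dx, which multiplied by dy ∧ dz gives (-2) dx ∧ dy ∧ dz
  d(w*y - 2*z^2) includes (∂/∂z)(w*y - 2*z^2) dz = (-4*z) dz, which multiplied by dy ∧ dw gives (4*z) dy ∧ dz ∧ dw
  d(x*(w + 3*z)) includes (∂/∂x)(x*(w + 3*z)) dx = (w + 3*z) dx, which multiplied by dz ∧ dw gives (w + 3*z) dx ∧ dz ∧ dw
Collecting like 3-forms: d(omega) = (-3*x + y - 2) dx ∧ dy ∧ dz + (4*w) dx ∧ dy ∧ dw + (4*z) dy ∧ dz ∧ dw + (w + 3*z) dx ∧ dz ∧ dw.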